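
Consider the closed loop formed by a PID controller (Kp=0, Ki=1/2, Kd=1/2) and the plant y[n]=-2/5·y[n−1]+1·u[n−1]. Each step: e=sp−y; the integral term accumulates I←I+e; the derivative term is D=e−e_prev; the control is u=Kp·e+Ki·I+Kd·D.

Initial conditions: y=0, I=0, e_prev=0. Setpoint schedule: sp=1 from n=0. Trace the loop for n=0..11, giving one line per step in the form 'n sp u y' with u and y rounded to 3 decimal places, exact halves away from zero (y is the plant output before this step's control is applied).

0 1 1.000 0.000
1 1 0.000 1.000
2 1 1.900 -0.400
3 1 -0.560 2.060
4 1 3.584 -1.384
5 1 -2.468 4.138
6 1 6.985 -4.123
7 1 -7.340 8.634
8 1 14.648 -10.794
9 1 -18.928 18.966
10 1 32.450 -26.515
11 1 -46.104 43.055

(exact arithmetic carried between steps; '≈' marks a value shown rounded to 6 d.p. or computed from one; I and e_prev carry over from the previous line; the table rounds u and y to 3 d.p., halves away from zero)
n=0: y=0, sp=1, e=sp−y=1; I=1, D=e−e_prev=1; u=0·1+1/2·1+1/2·1=1; next y=-2/5·0+1·1=1
n=1: y=1, sp=1, e=sp−y=0; I=1, D=e−e_prev=-1; u=0·0+1/2·1+1/2·(-1)=0; next y=-2/5·1+1·0=-0.4
n=2: y=-0.4, sp=1, e=sp−y=1.4; I=2.4, D=e−e_prev=1.4; u=0·1.4+1/2·2.4+1/2·1.4=1.9; next y=-2/5·(-0.4)+1·1.9=2.06
n=3: y=2.06, sp=1, e=sp−y=-1.06; I=1.34, D=e−e_prev=-2.46; u=0·(-1.06)+1/2·1.34+1/2·(-2.46)=-0.56; next y=-2/5·2.06+1·(-0.56)=-1.384
n=4: y=-1.384, sp=1, e=sp−y=2.384; I=3.724, D=e−e_prev=3.444; u=0·2.384+1/2·3.724+1/2·3.444=3.584; next y=-2/5·(-1.384)+1·3.584=4.1376
n=5: y=4.1376, sp=1, e=sp−y=-3.1376; I=0.5864, D=e−e_prev=-5.5216; u=0·(-3.1376)+1/2·0.5864+1/2·(-5.5216)=-2.4676; next y=-2/5·4.1376+1·(-2.4676)=-4.12264
n=6: y=-4.12264, sp=1, e=sp−y=5.12264; I=5.70904, D=e−e_prev=8.26024; u=0·5.12264+1/2·5.70904+1/2·8.26024=6.98464; next y=-2/5·(-4.12264)+1·6.98464=8.633696
n=7: y=8.633696, sp=1, e=sp−y=-7.633696; I=-1.924656, D=e−e_prev=-12.756336; u=0·(-7.633696)+1/2·(-1.924656)+1/2·(-12.756336)=-7.340496; next y=-2/5·8.633696+1·(-7.340496)≈-10.793974
n=8: y≈-10.793974, sp=1, e=sp−y≈11.793974; I≈9.869318, D=e−e_prev≈19.427670; u=0·11.793974+1/2·9.869318+1/2·19.427670≈14.648494; next y=-2/5·(-10.793974)+1·14.648494≈18.966084
n=9: y≈18.966084, sp=1, e=sp−y≈-17.966084; I≈-8.096766, D=e−e_prev≈-29.760059; u=0·(-17.966084)+1/2·(-8.096766)+1/2·(-29.760059)≈-18.928412; next y=-2/5·18.966084+1·(-18.928412)≈-26.514846
n=10: y≈-26.514846, sp=1, e=sp−y≈27.514846; I≈19.418080, D=e−e_prev≈45.480930; u=0·27.514846+1/2·19.418080+1/2·45.480930≈32.449505; next y=-2/5·(-26.514846)+1·32.449505≈43.055443
n=11: y≈43.055443, sp=1, e=sp−y≈-42.055443; I≈-22.637363, D=e−e_prev≈-69.570289; u=0·(-42.055443)+1/2·(-22.637363)+1/2·(-69.570289)≈-46.103826; next y=-2/5·43.055443+1·(-46.103826)≈-63.326004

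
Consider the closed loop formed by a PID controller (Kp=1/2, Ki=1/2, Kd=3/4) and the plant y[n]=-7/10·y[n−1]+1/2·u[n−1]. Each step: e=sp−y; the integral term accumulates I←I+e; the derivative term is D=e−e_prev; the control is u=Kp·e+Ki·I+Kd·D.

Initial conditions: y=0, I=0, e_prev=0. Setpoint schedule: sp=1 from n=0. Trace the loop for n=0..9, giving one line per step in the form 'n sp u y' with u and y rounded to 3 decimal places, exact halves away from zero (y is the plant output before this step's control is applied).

(exact arithmetic carried between steps; '≈' marks a value shown rounded to 6 d.p. or computed from one; I and e_prev carry over from the previous line; the table rounds u and y to 3 d.p., halves away from zero)
n=0: y=0, sp=1, e=sp−y=1; I=1, D=e−e_prev=1; u=1/2·1+1/2·1+3/4·1=1.75; next y=-7/10·0+1/2·1.75=0.875
n=1: y=0.875, sp=1, e=sp−y=0.125; I=1.125, D=e−e_prev=-0.875; u=1/2·0.125+1/2·1.125+3/4·(-0.875)=-0.03125; next y=-7/10·0.875+1/2·(-0.03125)=-0.628125
n=2: y=-0.628125, sp=1, e=sp−y=1.628125; I=2.753125, D=e−e_prev=1.503125; u=1/2·1.628125+1/2·2.753125+3/4·1.503125≈3.317969; next y=-7/10·(-0.628125)+1/2·3.317969≈2.098672
n=3: y≈2.098672, sp=1, e=sp−y≈-1.098672; I≈1.654453, D=e−e_prev≈-2.726797; u=1/2·(-1.098672)+1/2·1.654453+3/4·(-2.726797)≈-1.767207; next y=-7/10·2.098672+1/2·(-1.767207)≈-2.352674
n=4: y≈-2.352674, sp=1, e=sp−y≈3.352674; I≈5.007127, D=e−e_prev≈4.451346; u=1/2·3.352674+1/2·5.007127+3/4·4.451346≈7.518410; next y=-7/10·(-2.352674)+1/2·7.518410≈5.406077
n=5: y≈5.406077, sp=1, e=sp−y≈-4.406077; I≈0.601050, D=e−e_prev≈-7.758750; u=1/2·(-4.406077)+1/2·0.601050+3/4·(-7.758750)≈-7.721576; next y=-7/10·5.406077+1/2·(-7.721576)≈-7.645041
n=6: y≈-7.645041, sp=1, e=sp−y≈8.645041; I≈9.246092, D=e−e_prev≈13.051118; u=1/2·8.645041+1/2·9.246092+3/4·13.051118≈18.733905; next y=-7/10·(-7.645041)+1/2·18.733905≈14.718482
n=7: y≈14.718482, sp=1, e=sp−y≈-13.718482; I≈-4.472390, D=e−e_prev≈-22.363523; u=1/2·(-13.718482)+1/2·(-4.472390)+3/4·(-22.363523)≈-25.868078; next y=-7/10·14.718482+1/2·(-25.868078)≈-23.236976
n=8: y≈-23.236976, sp=1, e=sp−y≈24.236976; I≈19.764586, D=e−e_prev≈37.955458; u=1/2·24.236976+1/2·19.764586+3/4·37.955458≈50.467374; next y=-7/10·(-23.236976)+1/2·50.467374≈41.499571
n=9: y≈41.499571, sp=1, e=sp−y≈-40.499571; I≈-20.734984, D=e−e_prev≈-64.736547; u=1/2·(-40.499571)+1/2·(-20.734984)+3/4·(-64.736547)≈-79.169687; next y=-7/10·41.499571+1/2·(-79.169687)≈-68.634543

0 1 1.750 0.000
1 1 -0.031 0.875
2 1 3.318 -0.628
3 1 -1.767 2.099
4 1 7.518 -2.353
5 1 -7.722 5.406
6 1 18.734 -7.645
7 1 -25.868 14.718
8 1 50.467 -23.237
9 1 -79.170 41.500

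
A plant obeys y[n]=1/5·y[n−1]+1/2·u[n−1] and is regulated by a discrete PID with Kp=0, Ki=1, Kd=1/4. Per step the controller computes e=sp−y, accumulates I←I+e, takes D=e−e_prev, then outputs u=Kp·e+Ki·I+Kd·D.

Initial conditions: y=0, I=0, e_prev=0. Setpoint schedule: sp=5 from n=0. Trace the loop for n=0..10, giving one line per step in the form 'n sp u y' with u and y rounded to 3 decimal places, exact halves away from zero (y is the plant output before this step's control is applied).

(exact arithmetic carried between steps; '≈' marks a value shown rounded to 6 d.p. or computed from one; I and e_prev carry over from the previous line; the table rounds u and y to 3 d.p., halves away from zero)
n=0: y=0, sp=5, e=sp−y=5; I=5, D=e−e_prev=5; u=0·5+1·5+1/4·5=6.25; next y=1/5·0+1/2·6.25=3.125
n=1: y=3.125, sp=5, e=sp−y=1.875; I=6.875, D=e−e_prev=-3.125; u=0·1.875+1·6.875+1/4·(-3.125)=6.09375; next y=1/5·3.125+1/2·6.09375=3.671875
n=2: y=3.671875, sp=5, e=sp−y=1.328125; I=8.203125, D=e−e_prev=-0.546875; u=0·1.328125+1·8.203125+1/4·(-0.546875)≈8.066406; next y=1/5·3.671875+1/2·8.066406≈4.767578
n=3: y≈4.767578, sp=5, e=sp−y≈0.232422; I≈8.435547, D=e−e_prev≈-1.095703; u=0·0.232422+1·8.435547+1/4·(-1.095703)≈8.161621; next y=1/5·4.767578+1/2·8.161621≈5.034326
n=4: y≈5.034326, sp=5, e=sp−y≈-0.034326; I≈8.401221, D=e−e_prev≈-0.266748; u=0·(-0.034326)+1·8.401221+1/4·(-0.266748)≈8.334534; next y=1/5·5.034326+1/2·8.334534≈5.174132
n=5: y≈5.174132, sp=5, e=sp−y≈-0.174132; I≈8.227089, D=e−e_prev≈-0.139806; u=0·(-0.174132)+1·8.227089+1/4·(-0.139806)≈8.192137; next y=1/5·5.174132+1/2·8.192137≈5.130895
n=6: y≈5.130895, sp=5, e=sp−y≈-0.130895; I≈8.096194, D=e−e_prev≈0.043237; u=0·(-0.130895)+1·8.096194+1/4·0.043237≈8.107003; next y=1/5·5.130895+1/2·8.107003≈5.079680
n=7: y≈5.079680, sp=5, e=sp−y≈-0.079680; I≈8.016513, D=e−e_prev≈0.051215; u=0·(-0.079680)+1·8.016513+1/4·0.051215≈8.029317; next y=1/5·5.079680+1/2·8.029317≈5.030594
n=8: y≈5.030594, sp=5, e=sp−y≈-0.030594; I≈7.985919, D=e−e_prev≈0.049086; u=0·(-0.030594)+1·7.985919+1/4·0.049086≈7.998190; next y=1/5·5.030594+1/2·7.998190≈5.005214
n=9: y≈5.005214, sp=5, e=sp−y≈-0.005214; I≈7.980705, D=e−e_prev≈0.025381; u=0·(-0.005214)+1·7.980705+1/4·0.025381≈7.987050; next y=1/5·5.005214+1/2·7.987050≈4.994568
n=10: y≈4.994568, sp=5, e=sp−y≈0.005432; I≈7.986137, D=e−e_prev≈0.010646; u=0·0.005432+1·7.986137+1/4·0.010646≈7.988799; next y=1/5·4.994568+1/2·7.988799≈4.993313

0 5 6.250 0.000
1 5 6.094 3.125
2 5 8.066 3.672
3 5 8.162 4.768
4 5 8.335 5.034
5 5 8.192 5.174
6 5 8.107 5.131
7 5 8.029 5.080
8 5 7.998 5.031
9 5 7.987 5.005
10 5 7.989 4.995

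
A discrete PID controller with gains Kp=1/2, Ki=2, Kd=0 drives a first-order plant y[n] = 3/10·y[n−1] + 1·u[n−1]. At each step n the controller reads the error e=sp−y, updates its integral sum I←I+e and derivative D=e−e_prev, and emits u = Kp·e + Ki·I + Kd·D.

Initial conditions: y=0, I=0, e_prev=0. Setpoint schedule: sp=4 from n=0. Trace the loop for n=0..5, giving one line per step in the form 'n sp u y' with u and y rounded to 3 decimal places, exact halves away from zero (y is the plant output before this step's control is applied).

0 4 10.000 0.000
1 4 -7.000 10.000
2 4 16.000 -4.000
3 4 -15.000 14.800
4 4 26.800 -10.560
5 4 -29.560 23.632

(exact arithmetic carried between steps; '≈' marks a value shown rounded to 6 d.p. or computed from one; I and e_prev carry over from the previous line; the table rounds u and y to 3 d.p., halves away from zero)
n=0: y=0, sp=4, e=sp−y=4; I=4, D=e−e_prev=4; u=1/2·4+2·4+0·4=10; next y=3/10·0+1·10=10
n=1: y=10, sp=4, e=sp−y=-6; I=-2, D=e−e_prev=-10; u=1/2·(-6)+2·(-2)+0·(-10)=-7; next y=3/10·10+1·(-7)=-4
n=2: y=-4, sp=4, e=sp−y=8; I=6, D=e−e_prev=14; u=1/2·8+2·6+0·14=16; next y=3/10·(-4)+1·16=14.8
n=3: y=14.8, sp=4, e=sp−y=-10.8; I=-4.8, D=e−e_prev=-18.8; u=1/2·(-10.8)+2·(-4.8)+0·(-18.8)=-15; next y=3/10·14.8+1·(-15)=-10.56
n=4: y=-10.56, sp=4, e=sp−y=14.56; I=9.76, D=e−e_prev=25.36; u=1/2·14.56+2·9.76+0·25.36=26.8; next y=3/10·(-10.56)+1·26.8=23.632
n=5: y=23.632, sp=4, e=sp−y=-19.632; I=-9.872, D=e−e_prev=-34.192; u=1/2·(-19.632)+2·(-9.872)+0·(-34.192)=-29.56; next y=3/10·23.632+1·(-29.56)=-22.4704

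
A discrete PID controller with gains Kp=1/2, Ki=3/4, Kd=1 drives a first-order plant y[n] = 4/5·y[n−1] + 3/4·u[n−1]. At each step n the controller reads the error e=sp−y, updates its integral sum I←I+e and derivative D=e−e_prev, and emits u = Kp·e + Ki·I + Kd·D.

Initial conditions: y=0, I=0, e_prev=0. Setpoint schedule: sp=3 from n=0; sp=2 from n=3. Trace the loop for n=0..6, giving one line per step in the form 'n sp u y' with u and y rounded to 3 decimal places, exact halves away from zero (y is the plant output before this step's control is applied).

(exact arithmetic carried between steps; '≈' marks a value shown rounded to 6 d.p. or computed from one; I and e_prev carry over from the previous line; the table rounds u and y to 3 d.p., halves away from zero)
n=0: y=0, sp=3, e=sp−y=3; I=3, D=e−e_prev=3; u=1/2·3+3/4·3+1·3=6.75; next y=4/5·0+3/4·6.75=5.0625
n=1: y=5.0625, sp=3, e=sp−y=-2.0625; I=0.9375, D=e−e_prev=-5.0625; u=1/2·(-2.0625)+3/4·0.9375+1·(-5.0625)=-5.390625; next y=4/5·5.0625+3/4·(-5.390625)≈0.007031
n=2: y≈0.007031, sp=3, e=sp−y≈2.992969; I≈3.930469, D=e−e_prev≈5.055469; u=1/2·2.992969+3/4·3.930469+1·5.055469≈9.499805; next y=4/5·0.007031+3/4·9.499805≈7.130479
n=3: y≈7.130479, sp=2, e=sp−y≈-5.130479; I≈-1.200010, D=e−e_prev≈-8.123447; u=1/2·(-5.130479)+3/4·(-1.200010)+1·(-8.123447)≈-11.588694; next y=4/5·7.130479+3/4·(-11.588694)≈-2.987138
n=4: y≈-2.987138, sp=2, e=sp−y≈4.987138; I≈3.787128, D=e−e_prev≈10.117616; u=1/2·4.987138+3/4·3.787128+1·10.117616≈15.451531; next y=4/5·(-2.987138)+3/4·15.451531≈9.198938
n=5: y≈9.198938, sp=2, e=sp−y≈-7.198938; I≈-3.411810, D=e−e_prev≈-12.186076; u=1/2·(-7.198938)+3/4·(-3.411810)+1·(-12.186076)≈-18.344402; next y=4/5·9.198938+3/4·(-18.344402)≈-6.399151
n=6: y≈-6.399151, sp=2, e=sp−y≈8.399151; I≈4.987341, D=e−e_prev≈15.598089; u=1/2·8.399151+3/4·4.987341+1·15.598089≈23.538171; next y=4/5·(-6.399151)+3/4·23.538171≈12.534307

0 3 6.750 0.000
1 3 -5.391 5.063
2 3 9.500 0.007
3 2 -11.589 7.130
4 2 15.452 -2.987
5 2 -18.344 9.199
6 2 23.538 -6.399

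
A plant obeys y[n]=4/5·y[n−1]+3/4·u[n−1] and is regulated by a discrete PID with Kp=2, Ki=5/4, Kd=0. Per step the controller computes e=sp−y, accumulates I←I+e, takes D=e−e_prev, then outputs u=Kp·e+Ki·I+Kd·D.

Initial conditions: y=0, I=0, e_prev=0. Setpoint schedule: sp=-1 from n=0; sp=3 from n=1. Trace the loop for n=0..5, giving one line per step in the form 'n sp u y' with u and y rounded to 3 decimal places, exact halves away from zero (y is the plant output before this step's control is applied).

(exact arithmetic carried between steps; '≈' marks a value shown rounded to 6 d.p. or computed from one; I and e_prev carry over from the previous line; the table rounds u and y to 3 d.p., halves away from zero)
n=0: y=0, sp=-1, e=sp−y=-1; I=-1, D=e−e_prev=-1; u=2·(-1)+5/4·(-1)+0·(-1)=-3.25; next y=4/5·0+3/4·(-3.25)=-2.4375
n=1: y=-2.4375, sp=3, e=sp−y=5.4375; I=4.4375, D=e−e_prev=6.4375; u=2·5.4375+5/4·4.4375+0·6.4375=16.421875; next y=4/5·(-2.4375)+3/4·16.421875≈10.366406
n=2: y≈10.366406, sp=3, e=sp−y≈-7.366406; I≈-2.928906, D=e−e_prev≈-12.803906; u=2·(-7.366406)+5/4·(-2.928906)+0·(-12.803906)≈-18.393945; next y=4/5·10.366406+3/4·(-18.393945)≈-5.502334
n=3: y≈-5.502334, sp=3, e=sp−y≈8.502334; I≈5.573428, D=e−e_prev≈15.868740; u=2·8.502334+5/4·5.573428+0·15.868740≈23.971453; next y=4/5·(-5.502334)+3/4·23.971453≈13.576722
n=4: y≈13.576722, sp=3, e=sp−y≈-10.576722; I≈-5.003295, D=e−e_prev≈-19.079056; u=2·(-10.576722)+5/4·(-5.003295)+0·(-19.079056)≈-27.407563; next y=4/5·13.576722+3/4·(-27.407563)≈-9.694294
n=5: y≈-9.694294, sp=3, e=sp−y≈12.694294; I≈7.691000, D=e−e_prev≈23.271017; u=2·12.694294+5/4·7.691000+0·23.271017≈35.002338; next y=4/5·(-9.694294)+3/4·35.002338≈18.496318

0 -1 -3.250 0.000
1 3 16.422 -2.438
2 3 -18.394 10.366
3 3 23.971 -5.502
4 3 -27.408 13.577
5 3 35.002 -9.694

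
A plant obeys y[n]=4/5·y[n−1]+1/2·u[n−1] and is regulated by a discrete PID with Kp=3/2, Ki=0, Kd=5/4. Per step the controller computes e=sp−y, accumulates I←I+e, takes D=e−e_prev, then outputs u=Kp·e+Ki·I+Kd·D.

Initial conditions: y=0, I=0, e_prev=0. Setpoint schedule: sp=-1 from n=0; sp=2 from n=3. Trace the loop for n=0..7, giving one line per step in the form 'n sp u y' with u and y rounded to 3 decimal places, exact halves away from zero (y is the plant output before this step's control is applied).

(exact arithmetic carried between steps; '≈' marks a value shown rounded to 6 d.p. or computed from one; I and e_prev carry over from the previous line; the table rounds u and y to 3 d.p., halves away from zero)
n=0: y=0, sp=-1, e=sp−y=-1; I=-1, D=e−e_prev=-1; u=3/2·(-1)+0·(-1)+5/4·(-1)=-2.75; next y=4/5·0+1/2·(-2.75)=-1.375
n=1: y=-1.375, sp=-1, e=sp−y=0.375; I=-0.625, D=e−e_prev=1.375; u=3/2·0.375+0·(-0.625)+5/4·1.375=2.28125; next y=4/5·(-1.375)+1/2·2.28125=0.040625
n=2: y=0.040625, sp=-1, e=sp−y=-1.040625; I=-1.665625, D=e−e_prev=-1.415625; u=3/2·(-1.040625)+0·(-1.665625)+5/4·(-1.415625)≈-3.330469; next y=4/5·0.040625+1/2·(-3.330469)≈-1.632734
n=3: y≈-1.632734, sp=2, e=sp−y≈3.632734; I≈1.967109, D=e−e_prev≈4.673359; u=3/2·3.632734+0·1.967109+5/4·4.673359≈11.290801; next y=4/5·(-1.632734)+1/2·11.290801≈4.339213
n=4: y≈4.339213, sp=2, e=sp−y≈-2.339213; I≈-0.372104, D=e−e_prev≈-5.971947; u=3/2·(-2.339213)+0·(-0.372104)+5/4·(-5.971947)≈-10.973753; next y=4/5·4.339213+1/2·(-10.973753)≈-2.015506
n=5: y≈-2.015506, sp=2, e=sp−y≈4.015506; I≈3.643403, D=e−e_prev≈6.354719; u=3/2·4.015506+0·3.643403+5/4·6.354719≈13.966659; next y=4/5·(-2.015506)+1/2·13.966659≈5.370924
n=6: y≈5.370924, sp=2, e=sp−y≈-3.370924; I≈0.272479, D=e−e_prev≈-7.386431; u=3/2·(-3.370924)+0·0.272479+5/4·(-7.386431)≈-14.289425; next y=4/5·5.370924+1/2·(-14.289425)≈-2.847973
n=7: y≈-2.847973, sp=2, e=sp−y≈4.847973; I≈5.120452, D=e−e_prev≈8.218897; u=3/2·4.847973+0·5.120452+5/4·8.218897≈17.545581; next y=4/5·(-2.847973)+1/2·17.545581≈6.494412

0 -1 -2.750 0.000
1 -1 2.281 -1.375
2 -1 -3.330 0.041
3 2 11.291 -1.633
4 2 -10.974 4.339
5 2 13.967 -2.016
6 2 -14.289 5.371
7 2 17.546 -2.848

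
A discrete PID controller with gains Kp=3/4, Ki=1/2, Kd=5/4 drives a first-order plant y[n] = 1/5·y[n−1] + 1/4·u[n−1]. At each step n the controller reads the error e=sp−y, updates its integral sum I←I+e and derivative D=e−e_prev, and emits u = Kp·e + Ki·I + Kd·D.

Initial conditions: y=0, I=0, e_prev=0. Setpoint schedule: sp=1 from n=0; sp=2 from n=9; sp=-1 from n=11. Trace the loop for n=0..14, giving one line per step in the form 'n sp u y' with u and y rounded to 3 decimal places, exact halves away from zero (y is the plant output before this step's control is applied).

0 1 2.500 0.000
1 1 0.188 0.625
2 1 2.289 0.172
3 1 1.050 0.607
4 1 2.347 0.384
5 1 1.677 0.664
6 1 2.474 0.552
7 1 2.116 0.729
8 1 2.608 0.675
9 2 4.923 0.787
10 2 2.917 1.388
11 -1 -2.573 1.007
12 -1 3.319 -0.442
13 -1 -1.729 0.741
14 -1 1.443 -0.284

(exact arithmetic carried between steps; '≈' marks a value shown rounded to 6 d.p. or computed from one; I and e_prev carry over from the previous line; the table rounds u and y to 3 d.p., halves away from zero)
n=0: y=0, sp=1, e=sp−y=1; I=1, D=e−e_prev=1; u=3/4·1+1/2·1+5/4·1=2.5; next y=1/5·0+1/4·2.5=0.625
n=1: y=0.625, sp=1, e=sp−y=0.375; I=1.375, D=e−e_prev=-0.625; u=3/4·0.375+1/2·1.375+5/4·(-0.625)=0.1875; next y=1/5·0.625+1/4·0.1875=0.171875
n=2: y=0.171875, sp=1, e=sp−y=0.828125; I=2.203125, D=e−e_prev=0.453125; u=3/4·0.828125+1/2·2.203125+5/4·0.453125≈2.289063; next y=1/5·0.171875+1/4·2.289063≈0.606641
n=3: y≈0.606641, sp=1, e=sp−y≈0.393359; I≈2.596484, D=e−e_prev≈-0.434766; u=3/4·0.393359+1/2·2.596484+5/4·(-0.434766)≈1.049805; next y=1/5·0.606641+1/4·1.049805≈0.383779
n=4: y≈0.383779, sp=1, e=sp−y≈0.616221; I≈3.212705, D=e−e_prev≈0.222861; u=3/4·0.616221+1/2·3.212705+5/4·0.222861≈2.347095; next y=1/5·0.383779+1/4·2.347095≈0.663530
n=5: y≈0.663530, sp=1, e=sp−y≈0.336470; I≈3.549176, D=e−e_prev≈-0.279750; u=3/4·0.336470+1/2·3.549176+5/4·(-0.279750)≈1.677253; next y=1/5·0.663530+1/4·1.677253≈0.552019
n=6: y≈0.552019, sp=1, e=sp−y≈0.447981; I≈3.997156, D=e−e_prev≈0.111510; u=3/4·0.447981+1/2·3.997156+5/4·0.111510≈2.473952; next y=1/5·0.552019+1/4·2.473952≈0.728892
n=7: y≈0.728892, sp=1, e=sp−y≈0.271108; I≈4.268265, D=e−e_prev≈-0.176873; u=3/4·0.271108+1/2·4.268265+5/4·(-0.176873)≈2.116373; next y=1/5·0.728892+1/4·2.116373≈0.674872
n=8: y≈0.674872, sp=1, e=sp−y≈0.325128; I≈4.593393, D=e−e_prev≈0.054020; u=3/4·0.325128+1/2·4.593393+5/4·0.054020≈2.608068; next y=1/5·0.674872+1/4·2.608068≈0.786991
n=9: y≈0.786991, sp=2, e=sp−y≈1.213009; I≈5.806402, D=e−e_prev≈0.887880; u=3/4·1.213009+1/2·5.806402+5/4·0.887880≈4.922808; next y=1/5·0.786991+1/4·4.922808≈1.388100
n=10: y≈1.388100, sp=2, e=sp−y≈0.611900; I≈6.418302, D=e−e_prev≈-0.601109; u=3/4·0.611900+1/2·6.418302+5/4·(-0.601109)≈2.916690; next y=1/5·1.388100+1/4·2.916690≈1.006792
n=11: y≈1.006792, sp=-1, e=sp−y≈-2.006792; I≈4.411509, D=e−e_prev≈-2.618692; u=3/4·(-2.006792)+1/2·4.411509+5/4·(-2.618692)≈-2.572705; next y=1/5·1.006792+1/4·(-2.572705)≈-0.441818
n=12: y≈-0.441818, sp=-1, e=sp−y≈-0.558182; I≈3.853327, D=e−e_prev≈1.448610; u=3/4·(-0.558182)+1/2·3.853327+5/4·1.448610≈3.318790; next y=1/5·(-0.441818)+1/4·3.318790≈0.741334
n=13: y≈0.741334, sp=-1, e=sp−y≈-1.741334; I≈2.111993, D=e−e_prev≈-1.183152; u=3/4·(-1.741334)+1/2·2.111993+5/4·(-1.183152)≈-1.728943; next y=1/5·0.741334+1/4·(-1.728943)≈-0.283969
n=14: y≈-0.283969, sp=-1, e=sp−y≈-0.716031; I≈1.395962, D=e−e_prev≈1.025303; u=3/4·(-0.716031)+1/2·1.395962+5/4·1.025303≈1.442587; next y=1/5·(-0.283969)+1/4·1.442587≈0.303853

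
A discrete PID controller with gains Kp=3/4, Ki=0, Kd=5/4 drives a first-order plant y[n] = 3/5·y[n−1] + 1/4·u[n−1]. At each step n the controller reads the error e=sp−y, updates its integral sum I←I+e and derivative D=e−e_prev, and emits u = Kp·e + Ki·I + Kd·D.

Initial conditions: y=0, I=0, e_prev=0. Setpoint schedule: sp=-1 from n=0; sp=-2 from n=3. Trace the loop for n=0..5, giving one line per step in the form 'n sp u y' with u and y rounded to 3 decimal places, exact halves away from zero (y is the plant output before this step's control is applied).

0 -1 -2.000 0.000
1 -1 0.250 -0.500
2 -1 -0.900 -0.238
3 -2 -2.312 -0.368
4 -2 -0.362 -0.798
5 -2 -1.359 -0.570

(exact arithmetic carried between steps; '≈' marks a value shown rounded to 6 d.p. or computed from one; I and e_prev carry over from the previous line; the table rounds u and y to 3 d.p., halves away from zero)
n=0: y=0, sp=-1, e=sp−y=-1; I=-1, D=e−e_prev=-1; u=3/4·(-1)+0·(-1)+5/4·(-1)=-2; next y=3/5·0+1/4·(-2)=-0.5
n=1: y=-0.5, sp=-1, e=sp−y=-0.5; I=-1.5, D=e−e_prev=0.5; u=3/4·(-0.5)+0·(-1.5)+5/4·0.5=0.25; next y=3/5·(-0.5)+1/4·0.25=-0.2375
n=2: y=-0.2375, sp=-1, e=sp−y=-0.7625; I=-2.2625, D=e−e_prev=-0.2625; u=3/4·(-0.7625)+0·(-2.2625)+5/4·(-0.2625)=-0.9; next y=3/5·(-0.2375)+1/4·(-0.9)=-0.3675
n=3: y=-0.3675, sp=-2, e=sp−y=-1.6325; I=-3.895, D=e−e_prev=-0.87; u=3/4·(-1.6325)+0·(-3.895)+5/4·(-0.87)=-2.311875; next y=3/5·(-0.3675)+1/4·(-2.311875)≈-0.798469
n=4: y≈-0.798469, sp=-2, e=sp−y≈-1.201531; I≈-5.096531, D=e−e_prev≈0.430969; u=3/4·(-1.201531)+0·(-5.096531)+5/4·0.430969≈-0.362438; next y=3/5·(-0.798469)+1/4·(-0.362438)≈-0.569691
n=5: y≈-0.569691, sp=-2, e=sp−y≈-1.430309; I≈-6.526841, D=e−e_prev≈-0.228778; u=3/4·(-1.430309)+0·(-6.526841)+5/4·(-0.228778)≈-1.358705; next y=3/5·(-0.569691)+1/4·(-1.358705)≈-0.681491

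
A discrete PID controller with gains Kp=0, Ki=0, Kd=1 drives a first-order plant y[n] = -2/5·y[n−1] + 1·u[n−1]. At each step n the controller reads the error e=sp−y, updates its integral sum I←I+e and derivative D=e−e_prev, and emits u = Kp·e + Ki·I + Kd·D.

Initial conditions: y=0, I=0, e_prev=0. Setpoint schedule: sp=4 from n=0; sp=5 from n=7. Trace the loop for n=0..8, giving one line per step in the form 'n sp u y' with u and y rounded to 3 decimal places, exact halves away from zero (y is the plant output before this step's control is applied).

(exact arithmetic carried between steps; '≈' marks a value shown rounded to 6 d.p. or computed from one; I and e_prev carry over from the previous line; the table rounds u and y to 3 d.p., halves away from zero)
n=0: y=0, sp=4, e=sp−y=4; I=4, D=e−e_prev=4; u=0·4+0·4+1·4=4; next y=-2/5·0+1·4=4
n=1: y=4, sp=4, e=sp−y=0; I=4, D=e−e_prev=-4; u=0·0+0·4+1·(-4)=-4; next y=-2/5·4+1·(-4)=-5.6
n=2: y=-5.6, sp=4, e=sp−y=9.6; I=13.6, D=e−e_prev=9.6; u=0·9.6+0·13.6+1·9.6=9.6; next y=-2/5·(-5.6)+1·9.6=11.84
n=3: y=11.84, sp=4, e=sp−y=-7.84; I=5.76, D=e−e_prev=-17.44; u=0·(-7.84)+0·5.76+1·(-17.44)=-17.44; next y=-2/5·11.84+1·(-17.44)=-22.176
n=4: y=-22.176, sp=4, e=sp−y=26.176; I=31.936, D=e−e_prev=34.016; u=0·26.176+0·31.936+1·34.016=34.016; next y=-2/5·(-22.176)+1·34.016=42.8864
n=5: y=42.8864, sp=4, e=sp−y=-38.8864; I=-6.9504, D=e−e_prev=-65.0624; u=0·(-38.8864)+0·(-6.9504)+1·(-65.0624)=-65.0624; next y=-2/5·42.8864+1·(-65.0624)=-82.21696
n=6: y=-82.21696, sp=4, e=sp−y=86.21696; I=79.26656, D=e−e_prev=125.10336; u=0·86.21696+0·79.26656+1·125.10336=125.10336; next y=-2/5·(-82.21696)+1·125.10336=157.990144
n=7: y=157.990144, sp=5, e=sp−y=-152.990144; I=-73.723584, D=e−e_prev=-239.207104; u=0·(-152.990144)+0·(-73.723584)+1·(-239.207104)=-239.207104; next y=-2/5·157.990144+1·(-239.207104)≈-302.403162
n=8: y≈-302.403162, sp=5, e=sp−y≈307.403162; I≈233.679578, D=e−e_prev≈460.393306; u=0·307.403162+0·233.679578+1·460.393306≈460.393306; next y=-2/5·(-302.403162)+1·460.393306≈581.354570

0 4 4.000 0.000
1 4 -4.000 4.000
2 4 9.600 -5.600
3 4 -17.440 11.840
4 4 34.016 -22.176
5 4 -65.062 42.886
6 4 125.103 -82.217
7 5 -239.207 157.990
8 5 460.393 -302.403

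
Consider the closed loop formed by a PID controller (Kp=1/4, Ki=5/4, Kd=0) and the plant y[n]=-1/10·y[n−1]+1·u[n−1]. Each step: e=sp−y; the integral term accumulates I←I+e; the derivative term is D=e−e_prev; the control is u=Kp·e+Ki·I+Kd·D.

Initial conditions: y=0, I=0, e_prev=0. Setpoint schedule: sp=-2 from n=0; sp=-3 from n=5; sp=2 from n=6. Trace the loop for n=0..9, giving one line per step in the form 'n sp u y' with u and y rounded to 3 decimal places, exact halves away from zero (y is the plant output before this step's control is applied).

(exact arithmetic carried between steps; '≈' marks a value shown rounded to 6 d.p. or computed from one; I and e_prev carry over from the previous line; the table rounds u and y to 3 d.p., halves away from zero)
n=0: y=0, sp=-2, e=sp−y=-2; I=-2, D=e−e_prev=-2; u=1/4·(-2)+5/4·(-2)+0·(-2)=-3; next y=-1/10·0+1·(-3)=-3
n=1: y=-3, sp=-2, e=sp−y=1; I=-1, D=e−e_prev=3; u=1/4·1+5/4·(-1)+0·3=-1; next y=-1/10·(-3)+1·(-1)=-0.7
n=2: y=-0.7, sp=-2, e=sp−y=-1.3; I=-2.3, D=e−e_prev=-2.3; u=1/4·(-1.3)+5/4·(-2.3)+0·(-2.3)=-3.2; next y=-1/10·(-0.7)+1·(-3.2)=-3.13
n=3: y=-3.13, sp=-2, e=sp−y=1.13; I=-1.17, D=e−e_prev=2.43; u=1/4·1.13+5/4·(-1.17)+0·2.43=-1.18; next y=-1/10·(-3.13)+1·(-1.18)=-0.867
n=4: y=-0.867, sp=-2, e=sp−y=-1.133; I=-2.303, D=e−e_prev=-2.263; u=1/4·(-1.133)+5/4·(-2.303)+0·(-2.263)=-3.162; next y=-1/10·(-0.867)+1·(-3.162)=-3.0753
n=5: y=-3.0753, sp=-3, e=sp−y=0.0753; I=-2.2277, D=e−e_prev=1.2083; u=1/4·0.0753+5/4·(-2.2277)+0·1.2083=-2.7658; next y=-1/10·(-3.0753)+1·(-2.7658)=-2.45827
n=6: y=-2.45827, sp=2, e=sp−y=4.45827; I=2.23057, D=e−e_prev=4.38297; u=1/4·4.45827+5/4·2.23057+0·4.38297=3.90278; next y=-1/10·(-2.45827)+1·3.90278=4.148607
n=7: y=4.148607, sp=2, e=sp−y=-2.148607; I=0.081963, D=e−e_prev=-6.606877; u=1/4·(-2.148607)+5/4·0.081963+0·(-6.606877)=-0.434698; next y=-1/10·4.148607+1·(-0.434698)≈-0.849559
n=8: y≈-0.849559, sp=2, e=sp−y≈2.849559; I≈2.931522, D=e−e_prev≈4.998166; u=1/4·2.849559+5/4·2.931522+0·4.998166≈4.376792; next y=-1/10·(-0.849559)+1·4.376792≈4.461748
n=9: y≈4.461748, sp=2, e=sp−y≈-2.461748; I≈0.469774, D=e−e_prev≈-5.311306; u=1/4·(-2.461748)+5/4·0.469774+0·(-5.311306)≈-0.028219; next y=-1/10·4.461748+1·(-0.028219)≈-0.474394

0 -2 -3.000 0.000
1 -2 -1.000 -3.000
2 -2 -3.200 -0.700
3 -2 -1.180 -3.130
4 -2 -3.162 -0.867
5 -3 -2.766 -3.075
6 2 3.903 -2.458
7 2 -0.435 4.149
8 2 4.377 -0.850
9 2 -0.028 4.462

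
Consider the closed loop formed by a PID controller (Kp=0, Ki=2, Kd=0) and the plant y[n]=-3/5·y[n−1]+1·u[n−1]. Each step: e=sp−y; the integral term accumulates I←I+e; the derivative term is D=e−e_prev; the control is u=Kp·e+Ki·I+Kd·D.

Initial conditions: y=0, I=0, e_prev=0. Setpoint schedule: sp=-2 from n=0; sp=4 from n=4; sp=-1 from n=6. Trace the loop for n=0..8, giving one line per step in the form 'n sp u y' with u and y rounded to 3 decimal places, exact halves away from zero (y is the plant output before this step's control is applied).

0 -2 -4.000 0.000
1 -2 0.000 -4.000
2 -2 -8.800 2.400
3 -2 7.680 -10.240
4 4 -11.968 13.824
5 4 36.557 -20.262
6 -1 -62.872 48.714
7 -1 119.329 -92.100
8 -1 -231.849 174.589

(exact arithmetic carried between steps; '≈' marks a value shown rounded to 6 d.p. or computed from one; I and e_prev carry over from the previous line; the table rounds u and y to 3 d.p., halves away from zero)
n=0: y=0, sp=-2, e=sp−y=-2; I=-2, D=e−e_prev=-2; u=0·(-2)+2·(-2)+0·(-2)=-4; next y=-3/5·0+1·(-4)=-4
n=1: y=-4, sp=-2, e=sp−y=2; I=0, D=e−e_prev=4; u=0·2+2·0+0·4=0; next y=-3/5·(-4)+1·0=2.4
n=2: y=2.4, sp=-2, e=sp−y=-4.4; I=-4.4, D=e−e_prev=-6.4; u=0·(-4.4)+2·(-4.4)+0·(-6.4)=-8.8; next y=-3/5·2.4+1·(-8.8)=-10.24
n=3: y=-10.24, sp=-2, e=sp−y=8.24; I=3.84, D=e−e_prev=12.64; u=0·8.24+2·3.84+0·12.64=7.68; next y=-3/5·(-10.24)+1·7.68=13.824
n=4: y=13.824, sp=4, e=sp−y=-9.824; I=-5.984, D=e−e_prev=-18.064; u=0·(-9.824)+2·(-5.984)+0·(-18.064)=-11.968; next y=-3/5·13.824+1·(-11.968)=-20.2624
n=5: y=-20.2624, sp=4, e=sp−y=24.2624; I=18.2784, D=e−e_prev=34.0864; u=0·24.2624+2·18.2784+0·34.0864=36.5568; next y=-3/5·(-20.2624)+1·36.5568=48.71424
n=6: y=48.71424, sp=-1, e=sp−y=-49.71424; I=-31.43584, D=e−e_prev=-73.97664; u=0·(-49.71424)+2·(-31.43584)+0·(-73.97664)=-62.87168; next y=-3/5·48.71424+1·(-62.87168)=-92.100224
n=7: y=-92.100224, sp=-1, e=sp−y=91.100224; I=59.664384, D=e−e_prev=140.814464; u=0·91.100224+2·59.664384+0·140.814464=119.328768; next y=-3/5·(-92.100224)+1·119.328768≈174.588902
n=8: y≈174.588902, sp=-1, e=sp−y≈-175.588902; I≈-115.924518, D=e−e_prev≈-266.689126; u=0·(-175.588902)+2·(-115.924518)+0·(-266.689126)≈-231.849037; next y=-3/5·174.588902+1·(-231.849037)≈-336.602378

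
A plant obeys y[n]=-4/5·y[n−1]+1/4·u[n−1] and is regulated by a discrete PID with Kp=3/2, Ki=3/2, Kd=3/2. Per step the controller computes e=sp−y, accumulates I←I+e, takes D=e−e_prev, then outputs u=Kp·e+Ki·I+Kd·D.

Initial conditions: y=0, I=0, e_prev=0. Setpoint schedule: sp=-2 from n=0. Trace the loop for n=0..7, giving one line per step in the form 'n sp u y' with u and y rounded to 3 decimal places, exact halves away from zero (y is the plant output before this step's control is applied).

0 -2 -9.000 0.000
1 -2 1.125 -2.250
2 -2 -21.366 2.081
3 -2 19.904 -7.006
4 -2 -65.362 10.581
5 -2 101.387 -24.805
6 -2 -232.468 45.191
7 -2 429.313 -94.270

(exact arithmetic carried between steps; '≈' marks a value shown rounded to 6 d.p. or computed from one; I and e_prev carry over from the previous line; the table rounds u and y to 3 d.p., halves away from zero)
n=0: y=0, sp=-2, e=sp−y=-2; I=-2, D=e−e_prev=-2; u=3/2·(-2)+3/2·(-2)+3/2·(-2)=-9; next y=-4/5·0+1/4·(-9)=-2.25
n=1: y=-2.25, sp=-2, e=sp−y=0.25; I=-1.75, D=e−e_prev=2.25; u=3/2·0.25+3/2·(-1.75)+3/2·2.25=1.125; next y=-4/5·(-2.25)+1/4·1.125=2.08125
n=2: y=2.08125, sp=-2, e=sp−y=-4.08125; I=-5.83125, D=e−e_prev=-4.33125; u=3/2·(-4.08125)+3/2·(-5.83125)+3/2·(-4.33125)=-21.365625; next y=-4/5·2.08125+1/4·(-21.365625)≈-7.006406
n=3: y≈-7.006406, sp=-2, e=sp−y≈5.006406; I≈-0.824844, D=e−e_prev≈9.087656; u=3/2·5.006406+3/2·(-0.824844)+3/2·9.087656≈19.903828; next y=-4/5·(-7.006406)+1/4·19.903828≈10.581082
n=4: y≈10.581082, sp=-2, e=sp−y≈-12.581082; I≈-13.405926, D=e−e_prev≈-17.587488; u=3/2·(-12.581082)+3/2·(-13.405926)+3/2·(-17.587488)≈-65.361744; next y=-4/5·10.581082+1/4·(-65.361744)≈-24.805302
n=5: y≈-24.805302, sp=-2, e=sp−y≈22.805302; I≈9.399376, D=e−e_prev≈35.386384; u=3/2·22.805302+3/2·9.399376+3/2·35.386384≈101.386592; next y=-4/5·(-24.805302)+1/4·101.386592≈45.190889
n=6: y≈45.190889, sp=-2, e=sp−y≈-47.190889; I≈-37.791513, D=e−e_prev≈-69.996191; u=3/2·(-47.190889)+3/2·(-37.791513)+3/2·(-69.996191)≈-232.467890; next y=-4/5·45.190889+1/4·(-232.467890)≈-94.269684
n=7: y≈-94.269684, sp=-2, e=sp−y≈92.269684; I≈54.478171, D=e−e_prev≈139.460573; u=3/2·92.269684+3/2·54.478171+3/2·139.460573≈429.312642; next y=-4/5·(-94.269684)+1/4·429.312642≈182.743908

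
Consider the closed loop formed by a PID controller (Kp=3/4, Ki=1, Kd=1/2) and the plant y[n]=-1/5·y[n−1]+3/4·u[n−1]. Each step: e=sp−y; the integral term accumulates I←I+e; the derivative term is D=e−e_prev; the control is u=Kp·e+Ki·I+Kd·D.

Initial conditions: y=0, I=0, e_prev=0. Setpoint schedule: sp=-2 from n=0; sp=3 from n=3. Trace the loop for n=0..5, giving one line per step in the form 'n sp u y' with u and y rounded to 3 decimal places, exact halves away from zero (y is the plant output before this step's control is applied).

(exact arithmetic carried between steps; '≈' marks a value shown rounded to 6 d.p. or computed from one; I and e_prev carry over from the previous line; the table rounds u and y to 3 d.p., halves away from zero)
n=0: y=0, sp=-2, e=sp−y=-2; I=-2, D=e−e_prev=-2; u=3/4·(-2)+1·(-2)+1/2·(-2)=-4.5; next y=-1/5·0+3/4·(-4.5)=-3.375
n=1: y=-3.375, sp=-2, e=sp−y=1.375; I=-0.625, D=e−e_prev=3.375; u=3/4·1.375+1·(-0.625)+1/2·3.375=2.09375; next y=-1/5·(-3.375)+3/4·2.09375≈2.245313
n=2: y≈2.245313, sp=-2, e=sp−y≈-4.245313; I≈-4.870313, D=e−e_prev≈-5.620313; u=3/4·(-4.245313)+1·(-4.870313)+1/2·(-5.620313)≈-10.864453; next y=-1/5·2.245313+3/4·(-10.864453)≈-8.597402
n=3: y≈-8.597402, sp=3, e=sp−y≈11.597402; I≈6.727090, D=e−e_prev≈15.842715; u=3/4·11.597402+1·6.727090+1/2·15.842715≈23.346499; next y=-1/5·(-8.597402)+3/4·23.346499≈19.229355
n=4: y≈19.229355, sp=3, e=sp−y≈-16.229355; I≈-9.502265, D=e−e_prev≈-27.826757; u=3/4·(-16.229355)+1·(-9.502265)+1/2·(-27.826757)≈-35.587659; next y=-1/5·19.229355+3/4·(-35.587659)≈-30.536616
n=5: y≈-30.536616, sp=3, e=sp−y≈33.536616; I≈24.034351, D=e−e_prev≈49.765970; u=3/4·33.536616+1·24.034351+1/2·49.765970≈74.069797; next y=-1/5·(-30.536616)+3/4·74.069797≈61.659671

0 -2 -4.500 0.000
1 -2 2.094 -3.375
2 -2 -10.864 2.245
3 3 23.346 -8.597
4 3 -35.588 19.229
5 3 74.070 -30.537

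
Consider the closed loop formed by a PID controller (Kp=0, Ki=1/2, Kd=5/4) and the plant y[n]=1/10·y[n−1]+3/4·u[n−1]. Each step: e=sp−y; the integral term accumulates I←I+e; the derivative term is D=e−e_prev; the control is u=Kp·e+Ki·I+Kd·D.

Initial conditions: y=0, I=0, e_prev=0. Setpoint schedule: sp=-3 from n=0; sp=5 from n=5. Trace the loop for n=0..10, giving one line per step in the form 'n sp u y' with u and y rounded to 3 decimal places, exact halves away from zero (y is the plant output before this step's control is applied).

(exact arithmetic carried between steps; '≈' marks a value shown rounded to 6 d.p. or computed from one; I and e_prev carry over from the previous line; the table rounds u and y to 3 d.p., halves away from zero)
n=0: y=0, sp=-3, e=sp−y=-3; I=-3, D=e−e_prev=-3; u=0·(-3)+1/2·(-3)+5/4·(-3)=-5.25; next y=1/10·0+3/4·(-5.25)=-3.9375
n=1: y=-3.9375, sp=-3, e=sp−y=0.9375; I=-2.0625, D=e−e_prev=3.9375; u=0·0.9375+1/2·(-2.0625)+5/4·3.9375=3.890625; next y=1/10·(-3.9375)+3/4·3.890625≈2.524219
n=2: y≈2.524219, sp=-3, e=sp−y≈-5.524219; I≈-7.586719, D=e−e_prev≈-6.461719; u=0·(-5.524219)+1/2·(-7.586719)+5/4·(-6.461719)≈-11.870508; next y=1/10·2.524219+3/4·(-11.870508)≈-8.650459
n=3: y≈-8.650459, sp=-3, e=sp−y≈5.650459; I≈-1.936260, D=e−e_prev≈11.174678; u=0·5.650459+1/2·(-1.936260)+5/4·11.174678≈13.000217; next y=1/10·(-8.650459)+3/4·13.000217≈8.885117
n=4: y≈8.885117, sp=-3, e=sp−y≈-11.885117; I≈-13.821377, D=e−e_prev≈-17.535576; u=0·(-11.885117)+1/2·(-13.821377)+5/4·(-17.535576)≈-28.830158; next y=1/10·8.885117+3/4·(-28.830158)≈-20.734107
n=5: y≈-20.734107, sp=5, e=sp−y≈25.734107; I≈11.912730, D=e−e_prev≈37.619224; u=0·25.734107+1/2·11.912730+5/4·37.619224≈52.980395; next y=1/10·(-20.734107)+3/4·52.980395≈37.661886
n=6: y≈37.661886, sp=5, e=sp−y≈-32.661886; I≈-20.749156, D=e−e_prev≈-58.395993; u=0·(-32.661886)+1/2·(-20.749156)+5/4·(-58.395993)≈-83.369569; next y=1/10·37.661886+3/4·(-83.369569)≈-58.760988
n=7: y≈-58.760988, sp=5, e=sp−y≈63.760988; I≈43.011833, D=e−e_prev≈96.422874; u=0·63.760988+1/2·43.011833+5/4·96.422874≈142.034509; next y=1/10·(-58.760988)+3/4·142.034509≈100.649783
n=8: y≈100.649783, sp=5, e=sp−y≈-95.649783; I≈-52.637950, D=e−e_prev≈-159.410771; u=0·(-95.649783)+1/2·(-52.637950)+5/4·(-159.410771)≈-225.582439; next y=1/10·100.649783+3/4·(-225.582439)≈-159.121851
n=9: y≈-159.121851, sp=5, e=sp−y≈164.121851; I≈111.483901, D=e−e_prev≈259.771634; u=0·164.121851+1/2·111.483901+5/4·259.771634≈380.456493; next y=1/10·(-159.121851)+3/4·380.456493≈269.430184
n=10: y≈269.430184, sp=5, e=sp−y≈-264.430184; I≈-152.946284, D=e−e_prev≈-428.552035; u=0·(-264.430184)+1/2·(-152.946284)+5/4·(-428.552035)≈-612.163186; next y=1/10·269.430184+3/4·(-612.163186)≈-432.179371

0 -3 -5.250 0.000
1 -3 3.891 -3.938
2 -3 -11.871 2.524
3 -3 13.000 -8.650
4 -3 -28.830 8.885
5 5 52.980 -20.734
6 5 -83.370 37.662
7 5 142.035 -58.761
8 5 -225.582 100.650
9 5 380.456 -159.122
10 5 -612.163 269.430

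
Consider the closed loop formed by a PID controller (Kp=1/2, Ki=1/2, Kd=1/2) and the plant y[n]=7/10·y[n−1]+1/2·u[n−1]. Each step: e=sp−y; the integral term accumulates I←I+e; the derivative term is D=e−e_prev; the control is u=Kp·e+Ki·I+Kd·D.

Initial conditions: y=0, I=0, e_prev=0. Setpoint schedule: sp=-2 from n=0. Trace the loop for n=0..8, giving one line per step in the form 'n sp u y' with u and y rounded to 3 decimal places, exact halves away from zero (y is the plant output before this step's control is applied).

0 -2 -3.000 0.000
1 -2 -0.750 -1.500
2 -2 -1.863 -1.425
3 -2 -1.357 -1.929
4 -2 -1.495 -2.029
5 -2 -1.322 -2.167
6 -2 -1.292 -2.178
7 -2 -1.219 -2.171
8 -2 -1.192 -2.129

(exact arithmetic carried between steps; '≈' marks a value shown rounded to 6 d.p. or computed from one; I and e_prev carry over from the previous line; the table rounds u and y to 3 d.p., halves away from zero)
n=0: y=0, sp=-2, e=sp−y=-2; I=-2, D=e−e_prev=-2; u=1/2·(-2)+1/2·(-2)+1/2·(-2)=-3; next y=7/10·0+1/2·(-3)=-1.5
n=1: y=-1.5, sp=-2, e=sp−y=-0.5; I=-2.5, D=e−e_prev=1.5; u=1/2·(-0.5)+1/2·(-2.5)+1/2·1.5=-0.75; next y=7/10·(-1.5)+1/2·(-0.75)=-1.425
n=2: y=-1.425, sp=-2, e=sp−y=-0.575; I=-3.075, D=e−e_prev=-0.075; u=1/2·(-0.575)+1/2·(-3.075)+1/2·(-0.075)=-1.8625; next y=7/10·(-1.425)+1/2·(-1.8625)=-1.92875
n=3: y=-1.92875, sp=-2, e=sp−y=-0.07125; I=-3.14625, D=e−e_prev=0.50375; u=1/2·(-0.07125)+1/2·(-3.14625)+1/2·0.50375=-1.356875; next y=7/10·(-1.92875)+1/2·(-1.356875)≈-2.028563
n=4: y≈-2.028563, sp=-2, e=sp−y≈0.028563; I≈-3.117688, D=e−e_prev≈0.099813; u=1/2·0.028563+1/2·(-3.117688)+1/2·0.099813≈-1.494656; next y=7/10·(-2.028563)+1/2·(-1.494656)≈-2.167322
n=5: y≈-2.167322, sp=-2, e=sp−y≈0.167322; I≈-2.950366, D=e−e_prev≈0.138759; u=1/2·0.167322+1/2·(-2.950366)+1/2·0.138759≈-1.322142; next y=7/10·(-2.167322)+1/2·(-1.322142)≈-2.178196
n=6: y≈-2.178196, sp=-2, e=sp−y≈0.178196; I≈-2.772169, D=e−e_prev≈0.010875; u=1/2·0.178196+1/2·(-2.772169)+1/2·0.010875≈-1.291549; next y=7/10·(-2.178196)+1/2·(-1.291549)≈-2.170512
n=7: y≈-2.170512, sp=-2, e=sp−y≈0.170512; I≈-2.601657, D=e−e_prev≈-0.007684; u=1/2·0.170512+1/2·(-2.601657)+1/2·(-0.007684)≈-1.219415; next y=7/10·(-2.170512)+1/2·(-1.219415)≈-2.129066
n=8: y≈-2.129066, sp=-2, e=sp−y≈0.129066; I≈-2.472591, D=e−e_prev≈-0.041446; u=1/2·0.129066+1/2·(-2.472591)+1/2·(-0.041446)≈-1.192486; next y=7/10·(-2.129066)+1/2·(-1.192486)≈-2.086589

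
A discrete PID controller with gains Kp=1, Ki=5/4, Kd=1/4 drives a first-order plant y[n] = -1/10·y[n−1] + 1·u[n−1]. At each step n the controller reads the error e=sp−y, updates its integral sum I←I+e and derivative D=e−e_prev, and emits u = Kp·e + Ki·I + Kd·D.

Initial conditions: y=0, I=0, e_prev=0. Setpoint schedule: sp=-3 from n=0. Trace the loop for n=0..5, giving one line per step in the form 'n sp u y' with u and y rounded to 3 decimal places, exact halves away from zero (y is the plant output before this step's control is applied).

0 -3 -7.500 0.000
1 -3 8.250 -7.500
2 -3 -29.250 9.000
3 -3 57.750 -30.150
4 -3 -145.388 60.765
5 -3 328.208 -151.464

(exact arithmetic carried between steps; '≈' marks a value shown rounded to 6 d.p. or computed from one; I and e_prev carry over from the previous line; the table rounds u and y to 3 d.p., halves away from zero)
n=0: y=0, sp=-3, e=sp−y=-3; I=-3, D=e−e_prev=-3; u=1·(-3)+5/4·(-3)+1/4·(-3)=-7.5; next y=-1/10·0+1·(-7.5)=-7.5
n=1: y=-7.5, sp=-3, e=sp−y=4.5; I=1.5, D=e−e_prev=7.5; u=1·4.5+5/4·1.5+1/4·7.5=8.25; next y=-1/10·(-7.5)+1·8.25=9
n=2: y=9, sp=-3, e=sp−y=-12; I=-10.5, D=e−e_prev=-16.5; u=1·(-12)+5/4·(-10.5)+1/4·(-16.5)=-29.25; next y=-1/10·9+1·(-29.25)=-30.15
n=3: y=-30.15, sp=-3, e=sp−y=27.15; I=16.65, D=e−e_prev=39.15; u=1·27.15+5/4·16.65+1/4·39.15=57.75; next y=-1/10·(-30.15)+1·57.75=60.765
n=4: y=60.765, sp=-3, e=sp−y=-63.765; I=-47.115, D=e−e_prev=-90.915; u=1·(-63.765)+5/4·(-47.115)+1/4·(-90.915)=-145.3875; next y=-1/10·60.765+1·(-145.3875)=-151.464
n=5: y=-151.464, sp=-3, e=sp−y=148.464; I=101.349, D=e−e_prev=212.229; u=1·148.464+5/4·101.349+1/4·212.229=328.2075; next y=-1/10·(-151.464)+1·328.2075=343.3539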